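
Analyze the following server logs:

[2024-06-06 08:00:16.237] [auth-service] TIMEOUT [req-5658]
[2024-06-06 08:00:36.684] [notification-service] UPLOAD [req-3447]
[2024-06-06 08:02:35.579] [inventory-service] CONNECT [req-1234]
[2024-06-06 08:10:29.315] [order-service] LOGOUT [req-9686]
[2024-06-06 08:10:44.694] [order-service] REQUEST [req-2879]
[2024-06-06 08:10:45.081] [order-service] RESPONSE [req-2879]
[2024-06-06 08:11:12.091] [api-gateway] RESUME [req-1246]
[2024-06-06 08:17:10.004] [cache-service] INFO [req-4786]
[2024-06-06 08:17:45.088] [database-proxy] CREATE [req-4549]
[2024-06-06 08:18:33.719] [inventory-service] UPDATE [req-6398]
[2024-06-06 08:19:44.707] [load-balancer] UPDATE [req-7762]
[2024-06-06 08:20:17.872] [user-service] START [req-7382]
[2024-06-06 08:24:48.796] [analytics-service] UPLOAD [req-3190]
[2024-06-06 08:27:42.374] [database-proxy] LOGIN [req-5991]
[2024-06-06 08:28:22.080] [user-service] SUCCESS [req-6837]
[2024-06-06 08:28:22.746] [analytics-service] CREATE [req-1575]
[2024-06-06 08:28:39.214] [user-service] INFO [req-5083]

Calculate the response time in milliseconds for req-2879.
387

To calculate latency:

1. Find REQUEST with id req-2879: 2024-06-06 08:10:44.694
2. Find RESPONSE with id req-2879: 2024-06-06 08:10:45.081
3. Latency: 2024-06-06 08:10:45.081 - 2024-06-06 08:10:44.694 = 387ms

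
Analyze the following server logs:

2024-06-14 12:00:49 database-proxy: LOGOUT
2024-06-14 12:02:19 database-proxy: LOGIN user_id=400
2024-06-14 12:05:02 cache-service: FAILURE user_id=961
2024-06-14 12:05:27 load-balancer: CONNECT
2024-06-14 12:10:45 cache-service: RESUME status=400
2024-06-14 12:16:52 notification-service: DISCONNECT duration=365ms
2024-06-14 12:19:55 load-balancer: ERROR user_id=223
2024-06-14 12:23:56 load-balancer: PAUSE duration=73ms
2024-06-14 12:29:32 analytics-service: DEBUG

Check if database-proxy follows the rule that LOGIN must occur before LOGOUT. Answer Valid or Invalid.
Invalid

To validate ordering:

1. Required order: LOGIN → LOGOUT
2. Rule: LOGIN must occur before LOGOUT
3. Check actual order of events for database-proxy
4. Result: Invalid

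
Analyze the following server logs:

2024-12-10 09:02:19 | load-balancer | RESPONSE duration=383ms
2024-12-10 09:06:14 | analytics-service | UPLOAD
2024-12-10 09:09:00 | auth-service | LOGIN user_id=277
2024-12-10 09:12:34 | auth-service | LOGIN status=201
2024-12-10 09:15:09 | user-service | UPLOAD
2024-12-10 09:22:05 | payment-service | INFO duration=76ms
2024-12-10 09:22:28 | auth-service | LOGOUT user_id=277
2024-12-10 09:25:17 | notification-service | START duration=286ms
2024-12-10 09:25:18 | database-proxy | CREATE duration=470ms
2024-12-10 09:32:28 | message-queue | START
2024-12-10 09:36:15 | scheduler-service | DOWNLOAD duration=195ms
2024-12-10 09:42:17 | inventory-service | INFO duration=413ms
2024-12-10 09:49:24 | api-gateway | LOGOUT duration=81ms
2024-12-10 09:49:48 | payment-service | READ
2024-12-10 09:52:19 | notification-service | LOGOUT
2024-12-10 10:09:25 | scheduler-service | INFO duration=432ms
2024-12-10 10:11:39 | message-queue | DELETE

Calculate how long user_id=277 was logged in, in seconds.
808

To calculate session duration:

1. Find LOGIN event for user_id=277: 2024-12-10 09:09:00
2. Find LOGOUT event for user_id=277: 2024-12-10 09:22:28
3. Session duration: 2024-12-10 09:22:28 - 2024-12-10 09:09:00 = 808 seconds (13 minutes)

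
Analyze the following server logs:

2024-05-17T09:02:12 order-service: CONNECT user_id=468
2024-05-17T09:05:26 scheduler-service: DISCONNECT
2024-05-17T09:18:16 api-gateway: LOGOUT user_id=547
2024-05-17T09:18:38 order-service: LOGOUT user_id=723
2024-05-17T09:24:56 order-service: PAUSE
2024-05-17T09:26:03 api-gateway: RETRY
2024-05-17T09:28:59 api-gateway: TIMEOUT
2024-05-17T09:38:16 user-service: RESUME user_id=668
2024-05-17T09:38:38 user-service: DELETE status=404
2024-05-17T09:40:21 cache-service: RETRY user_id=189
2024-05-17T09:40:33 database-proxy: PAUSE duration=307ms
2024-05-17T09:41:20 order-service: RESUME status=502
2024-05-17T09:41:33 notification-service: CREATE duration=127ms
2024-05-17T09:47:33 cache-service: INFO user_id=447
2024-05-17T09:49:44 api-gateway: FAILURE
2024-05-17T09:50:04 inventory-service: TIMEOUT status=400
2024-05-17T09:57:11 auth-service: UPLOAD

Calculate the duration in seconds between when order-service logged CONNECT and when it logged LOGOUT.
986

To find the time between events:

1. Locate the first CONNECT event for order-service: 2024-05-17T09:02:12
2. Locate the first LOGOUT event for order-service: 2024-05-17T09:18:38
3. Calculate the difference: 2024-05-17T09:18:38 - 2024-05-17T09:02:12 = 986 seconds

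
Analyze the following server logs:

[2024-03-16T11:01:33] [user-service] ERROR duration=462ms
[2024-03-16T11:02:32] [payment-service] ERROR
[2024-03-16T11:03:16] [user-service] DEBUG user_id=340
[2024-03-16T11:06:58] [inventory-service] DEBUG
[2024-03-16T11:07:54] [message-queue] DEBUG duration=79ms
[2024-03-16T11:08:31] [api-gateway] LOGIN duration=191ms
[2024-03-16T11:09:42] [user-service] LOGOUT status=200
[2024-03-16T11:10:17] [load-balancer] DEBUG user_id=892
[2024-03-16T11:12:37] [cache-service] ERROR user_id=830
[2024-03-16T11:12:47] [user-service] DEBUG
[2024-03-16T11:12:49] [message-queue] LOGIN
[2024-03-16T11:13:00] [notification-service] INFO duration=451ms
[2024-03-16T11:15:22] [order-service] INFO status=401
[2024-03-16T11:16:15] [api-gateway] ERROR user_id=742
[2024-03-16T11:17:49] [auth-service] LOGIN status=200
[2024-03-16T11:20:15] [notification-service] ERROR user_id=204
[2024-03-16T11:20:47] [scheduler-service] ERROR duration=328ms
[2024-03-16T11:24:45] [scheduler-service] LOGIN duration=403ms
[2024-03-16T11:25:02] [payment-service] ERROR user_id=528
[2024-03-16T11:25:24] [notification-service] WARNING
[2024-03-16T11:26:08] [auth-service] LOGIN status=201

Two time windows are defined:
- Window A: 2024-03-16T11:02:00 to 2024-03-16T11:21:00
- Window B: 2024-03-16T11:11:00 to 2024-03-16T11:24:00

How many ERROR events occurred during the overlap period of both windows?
4

To find overlap events:

1. Window A: 2024-03-16T11:02:00 to 2024-03-16T11:21:00
2. Window B: 2024-03-16T11:11:00 to 2024-03-16T11:24:00
3. Overlap period: 2024-03-16T11:11:00 to 2024-03-16T11:21:00
4. Count ERROR events in overlap: 4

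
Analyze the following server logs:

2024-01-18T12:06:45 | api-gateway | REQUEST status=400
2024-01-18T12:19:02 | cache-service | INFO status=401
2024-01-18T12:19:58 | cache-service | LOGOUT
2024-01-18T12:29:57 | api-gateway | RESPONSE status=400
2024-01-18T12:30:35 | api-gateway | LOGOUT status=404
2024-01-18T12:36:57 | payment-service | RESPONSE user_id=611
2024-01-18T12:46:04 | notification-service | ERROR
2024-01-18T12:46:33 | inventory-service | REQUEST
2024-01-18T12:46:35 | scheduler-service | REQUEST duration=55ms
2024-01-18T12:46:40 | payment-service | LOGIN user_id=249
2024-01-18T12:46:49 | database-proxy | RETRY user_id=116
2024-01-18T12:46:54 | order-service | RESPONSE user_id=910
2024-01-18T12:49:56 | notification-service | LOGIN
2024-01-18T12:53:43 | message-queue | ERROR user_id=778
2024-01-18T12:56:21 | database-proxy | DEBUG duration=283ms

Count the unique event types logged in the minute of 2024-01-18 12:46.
5

To count unique event types:

1. Filter events in the minute starting at 2024-01-18 12:46
2. Extract event types from matching entries
3. Count unique types: 5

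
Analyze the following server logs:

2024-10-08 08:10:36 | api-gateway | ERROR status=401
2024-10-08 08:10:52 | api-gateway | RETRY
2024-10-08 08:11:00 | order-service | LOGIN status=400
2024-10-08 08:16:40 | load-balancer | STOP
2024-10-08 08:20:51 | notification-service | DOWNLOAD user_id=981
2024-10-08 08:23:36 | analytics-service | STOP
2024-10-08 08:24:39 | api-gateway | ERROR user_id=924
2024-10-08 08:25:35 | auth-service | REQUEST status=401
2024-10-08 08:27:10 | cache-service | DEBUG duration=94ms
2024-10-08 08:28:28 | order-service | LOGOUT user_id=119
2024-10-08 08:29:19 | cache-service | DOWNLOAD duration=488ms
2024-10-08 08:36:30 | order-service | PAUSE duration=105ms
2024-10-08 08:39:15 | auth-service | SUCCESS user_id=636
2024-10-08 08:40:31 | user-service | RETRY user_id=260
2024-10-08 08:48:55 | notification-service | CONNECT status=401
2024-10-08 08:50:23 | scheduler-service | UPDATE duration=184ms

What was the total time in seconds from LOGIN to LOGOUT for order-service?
1048

To calculate state duration:

1. Find LOGIN event for order-service: 2024-10-08 08:11:00
2. Find LOGOUT event for order-service: 2024-10-08 08:28:28
3. Calculate duration: 2024-10-08 08:28:28 - 2024-10-08 08:11:00 = 1048 seconds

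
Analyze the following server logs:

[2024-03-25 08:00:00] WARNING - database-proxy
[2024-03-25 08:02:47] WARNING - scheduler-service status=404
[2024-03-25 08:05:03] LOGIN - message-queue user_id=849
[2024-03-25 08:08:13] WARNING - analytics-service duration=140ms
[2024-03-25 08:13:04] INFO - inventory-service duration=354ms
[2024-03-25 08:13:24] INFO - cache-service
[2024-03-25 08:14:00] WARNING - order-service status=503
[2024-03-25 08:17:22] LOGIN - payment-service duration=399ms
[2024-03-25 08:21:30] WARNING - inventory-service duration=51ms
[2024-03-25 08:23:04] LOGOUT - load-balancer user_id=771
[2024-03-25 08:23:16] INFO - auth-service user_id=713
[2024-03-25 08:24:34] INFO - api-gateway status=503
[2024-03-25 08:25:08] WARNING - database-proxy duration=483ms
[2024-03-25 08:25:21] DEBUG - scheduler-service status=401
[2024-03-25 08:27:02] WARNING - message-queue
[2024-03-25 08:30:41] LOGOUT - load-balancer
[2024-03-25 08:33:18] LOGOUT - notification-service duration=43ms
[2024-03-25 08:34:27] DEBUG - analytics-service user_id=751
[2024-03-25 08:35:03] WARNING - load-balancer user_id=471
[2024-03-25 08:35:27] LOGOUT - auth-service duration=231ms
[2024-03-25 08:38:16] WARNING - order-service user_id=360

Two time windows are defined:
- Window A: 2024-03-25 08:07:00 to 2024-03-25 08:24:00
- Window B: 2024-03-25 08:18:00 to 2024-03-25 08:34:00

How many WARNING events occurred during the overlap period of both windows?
1

To find overlap events:

1. Window A: 2024-03-25 08:07:00 to 2024-03-25 08:24:00
2. Window B: 2024-03-25 08:18:00 to 2024-03-25 08:34:00
3. Overlap period: 2024-03-25 08:18:00 to 2024-03-25 08:24:00
4. Count WARNING events in overlap: 1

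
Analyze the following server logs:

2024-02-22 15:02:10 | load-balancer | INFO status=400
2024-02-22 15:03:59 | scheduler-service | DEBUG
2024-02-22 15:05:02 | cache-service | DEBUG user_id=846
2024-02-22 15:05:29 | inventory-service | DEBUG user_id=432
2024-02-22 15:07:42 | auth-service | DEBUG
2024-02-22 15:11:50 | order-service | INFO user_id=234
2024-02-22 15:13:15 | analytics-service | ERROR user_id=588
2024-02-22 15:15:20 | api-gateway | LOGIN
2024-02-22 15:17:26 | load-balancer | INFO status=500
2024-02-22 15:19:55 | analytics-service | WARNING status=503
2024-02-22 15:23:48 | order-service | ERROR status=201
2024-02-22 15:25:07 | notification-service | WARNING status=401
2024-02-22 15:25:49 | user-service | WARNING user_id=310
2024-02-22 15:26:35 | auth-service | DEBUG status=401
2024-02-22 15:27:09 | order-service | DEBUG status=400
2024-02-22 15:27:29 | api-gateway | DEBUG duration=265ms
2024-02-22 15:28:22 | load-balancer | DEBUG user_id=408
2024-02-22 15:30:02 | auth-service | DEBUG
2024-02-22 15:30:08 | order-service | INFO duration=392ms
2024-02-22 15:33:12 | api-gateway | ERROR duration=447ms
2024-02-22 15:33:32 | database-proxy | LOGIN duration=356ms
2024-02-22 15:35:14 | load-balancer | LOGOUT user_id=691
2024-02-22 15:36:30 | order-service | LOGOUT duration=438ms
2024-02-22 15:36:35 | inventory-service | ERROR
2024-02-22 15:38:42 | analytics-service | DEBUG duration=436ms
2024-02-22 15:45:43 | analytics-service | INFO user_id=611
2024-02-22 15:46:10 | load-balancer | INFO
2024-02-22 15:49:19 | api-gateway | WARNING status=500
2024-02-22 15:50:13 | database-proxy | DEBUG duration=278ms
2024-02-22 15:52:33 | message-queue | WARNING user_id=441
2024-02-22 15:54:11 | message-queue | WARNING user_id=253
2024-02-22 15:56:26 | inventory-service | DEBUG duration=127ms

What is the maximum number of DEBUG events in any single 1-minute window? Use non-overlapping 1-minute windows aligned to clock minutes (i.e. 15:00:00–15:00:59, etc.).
2

To find the burst window:

1. Divide the log period into non-overlapping 1-minute windows starting at 15:00
2. Count DEBUG events in each window
3. Find the window with maximum count
4. Maximum events in a window: 2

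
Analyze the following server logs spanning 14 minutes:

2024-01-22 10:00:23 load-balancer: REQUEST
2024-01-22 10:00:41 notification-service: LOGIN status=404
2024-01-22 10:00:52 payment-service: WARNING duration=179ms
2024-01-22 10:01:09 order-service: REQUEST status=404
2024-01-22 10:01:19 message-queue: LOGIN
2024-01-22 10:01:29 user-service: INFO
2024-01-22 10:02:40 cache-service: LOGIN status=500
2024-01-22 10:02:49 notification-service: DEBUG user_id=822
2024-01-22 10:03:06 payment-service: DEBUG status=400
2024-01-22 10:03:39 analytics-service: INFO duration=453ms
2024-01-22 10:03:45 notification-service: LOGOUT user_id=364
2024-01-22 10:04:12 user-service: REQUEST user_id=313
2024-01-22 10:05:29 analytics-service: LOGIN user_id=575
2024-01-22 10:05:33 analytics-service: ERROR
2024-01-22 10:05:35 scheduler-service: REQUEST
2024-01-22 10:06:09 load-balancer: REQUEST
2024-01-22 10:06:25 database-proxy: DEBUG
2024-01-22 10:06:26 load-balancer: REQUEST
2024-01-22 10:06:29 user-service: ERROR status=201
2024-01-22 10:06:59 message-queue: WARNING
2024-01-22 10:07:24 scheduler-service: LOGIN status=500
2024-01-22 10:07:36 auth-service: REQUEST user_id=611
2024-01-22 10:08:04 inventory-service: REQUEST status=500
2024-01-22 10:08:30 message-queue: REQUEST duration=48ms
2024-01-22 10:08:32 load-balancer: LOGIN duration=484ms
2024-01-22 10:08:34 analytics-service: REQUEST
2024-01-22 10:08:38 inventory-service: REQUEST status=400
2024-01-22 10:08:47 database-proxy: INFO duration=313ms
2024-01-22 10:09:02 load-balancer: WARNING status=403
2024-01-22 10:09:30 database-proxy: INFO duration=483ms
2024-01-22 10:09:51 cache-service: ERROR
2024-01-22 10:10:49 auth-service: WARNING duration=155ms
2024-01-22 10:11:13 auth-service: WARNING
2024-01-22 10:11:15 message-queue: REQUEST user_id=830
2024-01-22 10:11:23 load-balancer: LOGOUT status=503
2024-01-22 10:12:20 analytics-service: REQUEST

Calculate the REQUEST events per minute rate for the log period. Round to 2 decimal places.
0.93

To calculate the rate:

1. Count total REQUEST events: 13
2. Total time period: 14 minutes
3. Rate = 13 / 14 = 0.93 events per minute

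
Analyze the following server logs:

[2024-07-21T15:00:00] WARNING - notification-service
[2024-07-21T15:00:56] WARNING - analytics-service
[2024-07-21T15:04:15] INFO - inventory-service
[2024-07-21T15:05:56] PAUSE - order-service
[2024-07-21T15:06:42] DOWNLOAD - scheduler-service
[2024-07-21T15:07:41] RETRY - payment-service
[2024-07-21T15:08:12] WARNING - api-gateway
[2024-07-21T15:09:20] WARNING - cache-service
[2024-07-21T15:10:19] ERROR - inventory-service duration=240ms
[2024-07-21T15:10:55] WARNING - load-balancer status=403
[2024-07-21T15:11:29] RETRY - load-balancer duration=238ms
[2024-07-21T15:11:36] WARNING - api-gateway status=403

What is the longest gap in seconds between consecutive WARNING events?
436

To find the longest gap:

1. Extract all WARNING events in chronological order
2. Calculate time differences between consecutive events
3. Find the maximum difference
4. Longest gap: 436 seconds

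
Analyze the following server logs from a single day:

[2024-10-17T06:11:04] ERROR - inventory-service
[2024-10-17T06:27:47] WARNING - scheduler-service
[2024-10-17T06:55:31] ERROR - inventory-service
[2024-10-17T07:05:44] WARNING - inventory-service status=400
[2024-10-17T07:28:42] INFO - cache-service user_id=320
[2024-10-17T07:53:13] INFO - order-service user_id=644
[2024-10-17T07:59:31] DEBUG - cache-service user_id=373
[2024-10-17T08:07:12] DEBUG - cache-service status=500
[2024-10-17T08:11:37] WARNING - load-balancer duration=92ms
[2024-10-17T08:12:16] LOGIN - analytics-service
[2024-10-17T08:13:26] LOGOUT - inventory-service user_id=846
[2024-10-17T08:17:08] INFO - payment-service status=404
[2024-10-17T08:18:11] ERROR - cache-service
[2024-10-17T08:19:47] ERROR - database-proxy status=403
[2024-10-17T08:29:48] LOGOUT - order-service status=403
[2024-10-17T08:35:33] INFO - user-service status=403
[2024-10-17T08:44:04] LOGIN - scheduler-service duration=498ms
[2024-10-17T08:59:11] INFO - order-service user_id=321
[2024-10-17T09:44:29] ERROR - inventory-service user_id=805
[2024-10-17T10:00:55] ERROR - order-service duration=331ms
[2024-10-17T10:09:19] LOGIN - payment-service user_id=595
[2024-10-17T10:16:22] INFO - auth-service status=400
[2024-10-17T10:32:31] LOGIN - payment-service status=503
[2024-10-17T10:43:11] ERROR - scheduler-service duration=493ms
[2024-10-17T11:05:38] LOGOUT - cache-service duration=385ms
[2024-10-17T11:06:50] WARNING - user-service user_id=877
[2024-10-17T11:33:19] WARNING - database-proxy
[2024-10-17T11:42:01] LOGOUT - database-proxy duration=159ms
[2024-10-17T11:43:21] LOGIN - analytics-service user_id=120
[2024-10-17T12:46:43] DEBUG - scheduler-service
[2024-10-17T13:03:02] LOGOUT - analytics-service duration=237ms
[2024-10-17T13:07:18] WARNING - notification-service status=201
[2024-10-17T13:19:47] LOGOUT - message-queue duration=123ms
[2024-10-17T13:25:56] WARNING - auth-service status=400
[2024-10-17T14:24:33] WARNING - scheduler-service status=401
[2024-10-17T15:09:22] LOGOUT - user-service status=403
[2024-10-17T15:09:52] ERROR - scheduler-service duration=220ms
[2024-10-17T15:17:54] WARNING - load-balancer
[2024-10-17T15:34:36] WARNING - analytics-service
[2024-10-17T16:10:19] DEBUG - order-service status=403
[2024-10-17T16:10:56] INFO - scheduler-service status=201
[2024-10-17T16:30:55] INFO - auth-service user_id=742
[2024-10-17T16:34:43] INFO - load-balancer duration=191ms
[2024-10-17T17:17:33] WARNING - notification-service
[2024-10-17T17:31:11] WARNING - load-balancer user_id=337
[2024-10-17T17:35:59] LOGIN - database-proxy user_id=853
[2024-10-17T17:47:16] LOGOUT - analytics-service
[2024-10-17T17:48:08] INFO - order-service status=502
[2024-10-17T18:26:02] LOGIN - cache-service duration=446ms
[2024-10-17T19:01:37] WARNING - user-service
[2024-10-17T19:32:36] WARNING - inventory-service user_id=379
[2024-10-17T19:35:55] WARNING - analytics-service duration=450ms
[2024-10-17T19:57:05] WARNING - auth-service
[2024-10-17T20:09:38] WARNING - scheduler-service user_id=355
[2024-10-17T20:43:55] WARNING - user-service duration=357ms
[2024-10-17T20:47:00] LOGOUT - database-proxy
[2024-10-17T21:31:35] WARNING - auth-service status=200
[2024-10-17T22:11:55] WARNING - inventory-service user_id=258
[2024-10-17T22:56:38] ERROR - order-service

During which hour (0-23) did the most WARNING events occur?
19

To find the peak hour:

1. Group all WARNING events by hour
2. Count events in each hour
3. Find hour with maximum count
4. Peak hour: 19 (with 4 events)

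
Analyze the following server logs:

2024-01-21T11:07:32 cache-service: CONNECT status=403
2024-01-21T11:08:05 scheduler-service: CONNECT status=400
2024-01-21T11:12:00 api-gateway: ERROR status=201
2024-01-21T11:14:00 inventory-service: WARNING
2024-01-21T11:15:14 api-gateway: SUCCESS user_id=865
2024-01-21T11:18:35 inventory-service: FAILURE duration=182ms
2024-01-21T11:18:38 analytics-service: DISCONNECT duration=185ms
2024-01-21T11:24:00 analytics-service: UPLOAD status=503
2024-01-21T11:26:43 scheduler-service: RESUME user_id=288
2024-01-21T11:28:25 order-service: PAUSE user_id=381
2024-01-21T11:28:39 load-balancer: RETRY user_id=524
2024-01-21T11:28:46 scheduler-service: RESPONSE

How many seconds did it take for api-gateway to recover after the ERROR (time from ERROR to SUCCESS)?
194

To calculate recovery time:

1. Find ERROR event for api-gateway: 2024-01-21T11:12:00
2. Find next SUCCESS event for api-gateway: 2024-01-21T11:15:14
3. Recovery time: 2024-01-21T11:15:14 - 2024-01-21T11:12:00 = 194 seconds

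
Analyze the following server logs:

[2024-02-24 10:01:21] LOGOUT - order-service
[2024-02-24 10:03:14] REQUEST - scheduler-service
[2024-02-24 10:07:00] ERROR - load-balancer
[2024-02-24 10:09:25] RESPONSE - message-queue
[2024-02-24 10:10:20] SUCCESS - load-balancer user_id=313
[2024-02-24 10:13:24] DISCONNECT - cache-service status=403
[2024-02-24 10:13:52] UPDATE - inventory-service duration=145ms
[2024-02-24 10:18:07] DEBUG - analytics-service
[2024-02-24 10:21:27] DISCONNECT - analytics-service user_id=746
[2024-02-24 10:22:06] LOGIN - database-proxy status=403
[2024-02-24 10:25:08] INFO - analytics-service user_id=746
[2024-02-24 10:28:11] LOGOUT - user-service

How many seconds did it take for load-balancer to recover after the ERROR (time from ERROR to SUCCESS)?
200

To calculate recovery time:

1. Find ERROR event for load-balancer: 2024-02-24 10:07:00
2. Find next SUCCESS event for load-balancer: 2024-02-24 10:10:20
3. Recovery time: 2024-02-24 10:10:20 - 2024-02-24 10:07:00 = 200 seconds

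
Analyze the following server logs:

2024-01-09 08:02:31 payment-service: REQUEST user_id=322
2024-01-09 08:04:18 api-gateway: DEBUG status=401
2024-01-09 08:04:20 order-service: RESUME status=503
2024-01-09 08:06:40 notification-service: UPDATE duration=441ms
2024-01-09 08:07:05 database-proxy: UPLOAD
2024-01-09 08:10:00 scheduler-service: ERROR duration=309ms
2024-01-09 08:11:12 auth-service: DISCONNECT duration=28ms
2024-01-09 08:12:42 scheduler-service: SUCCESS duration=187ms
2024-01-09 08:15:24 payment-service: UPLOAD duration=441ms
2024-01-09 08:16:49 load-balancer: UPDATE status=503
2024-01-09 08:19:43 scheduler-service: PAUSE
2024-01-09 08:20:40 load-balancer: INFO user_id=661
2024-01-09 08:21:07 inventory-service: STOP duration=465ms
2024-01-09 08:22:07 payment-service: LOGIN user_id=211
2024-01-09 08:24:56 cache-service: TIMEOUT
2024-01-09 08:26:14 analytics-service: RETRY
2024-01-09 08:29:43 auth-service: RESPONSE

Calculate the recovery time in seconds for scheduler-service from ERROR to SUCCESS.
162

To calculate recovery time:

1. Find ERROR event for scheduler-service: 2024-01-09 08:10:00
2. Find next SUCCESS event for scheduler-service: 2024-01-09 08:12:42
3. Recovery time: 2024-01-09 08:12:42 - 2024-01-09 08:10:00 = 162 seconds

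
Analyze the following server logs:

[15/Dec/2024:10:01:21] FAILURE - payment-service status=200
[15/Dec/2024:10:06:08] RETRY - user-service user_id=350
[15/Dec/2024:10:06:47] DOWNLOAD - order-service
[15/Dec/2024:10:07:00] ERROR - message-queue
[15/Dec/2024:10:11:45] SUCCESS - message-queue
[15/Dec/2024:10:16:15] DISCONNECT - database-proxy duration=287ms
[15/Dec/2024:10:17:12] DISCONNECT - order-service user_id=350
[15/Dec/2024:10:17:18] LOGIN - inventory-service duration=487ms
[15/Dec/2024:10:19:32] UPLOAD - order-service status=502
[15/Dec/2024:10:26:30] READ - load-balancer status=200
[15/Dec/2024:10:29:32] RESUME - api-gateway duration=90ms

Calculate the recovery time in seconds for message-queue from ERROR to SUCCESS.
285

To calculate recovery time:

1. Find ERROR event for message-queue: 15/Dec/2024:10:07:00
2. Find next SUCCESS event for message-queue: 15/Dec/2024:10:11:45
3. Recovery time: 15/Dec/2024:10:11:45 - 15/Dec/2024:10:07:00 = 285 seconds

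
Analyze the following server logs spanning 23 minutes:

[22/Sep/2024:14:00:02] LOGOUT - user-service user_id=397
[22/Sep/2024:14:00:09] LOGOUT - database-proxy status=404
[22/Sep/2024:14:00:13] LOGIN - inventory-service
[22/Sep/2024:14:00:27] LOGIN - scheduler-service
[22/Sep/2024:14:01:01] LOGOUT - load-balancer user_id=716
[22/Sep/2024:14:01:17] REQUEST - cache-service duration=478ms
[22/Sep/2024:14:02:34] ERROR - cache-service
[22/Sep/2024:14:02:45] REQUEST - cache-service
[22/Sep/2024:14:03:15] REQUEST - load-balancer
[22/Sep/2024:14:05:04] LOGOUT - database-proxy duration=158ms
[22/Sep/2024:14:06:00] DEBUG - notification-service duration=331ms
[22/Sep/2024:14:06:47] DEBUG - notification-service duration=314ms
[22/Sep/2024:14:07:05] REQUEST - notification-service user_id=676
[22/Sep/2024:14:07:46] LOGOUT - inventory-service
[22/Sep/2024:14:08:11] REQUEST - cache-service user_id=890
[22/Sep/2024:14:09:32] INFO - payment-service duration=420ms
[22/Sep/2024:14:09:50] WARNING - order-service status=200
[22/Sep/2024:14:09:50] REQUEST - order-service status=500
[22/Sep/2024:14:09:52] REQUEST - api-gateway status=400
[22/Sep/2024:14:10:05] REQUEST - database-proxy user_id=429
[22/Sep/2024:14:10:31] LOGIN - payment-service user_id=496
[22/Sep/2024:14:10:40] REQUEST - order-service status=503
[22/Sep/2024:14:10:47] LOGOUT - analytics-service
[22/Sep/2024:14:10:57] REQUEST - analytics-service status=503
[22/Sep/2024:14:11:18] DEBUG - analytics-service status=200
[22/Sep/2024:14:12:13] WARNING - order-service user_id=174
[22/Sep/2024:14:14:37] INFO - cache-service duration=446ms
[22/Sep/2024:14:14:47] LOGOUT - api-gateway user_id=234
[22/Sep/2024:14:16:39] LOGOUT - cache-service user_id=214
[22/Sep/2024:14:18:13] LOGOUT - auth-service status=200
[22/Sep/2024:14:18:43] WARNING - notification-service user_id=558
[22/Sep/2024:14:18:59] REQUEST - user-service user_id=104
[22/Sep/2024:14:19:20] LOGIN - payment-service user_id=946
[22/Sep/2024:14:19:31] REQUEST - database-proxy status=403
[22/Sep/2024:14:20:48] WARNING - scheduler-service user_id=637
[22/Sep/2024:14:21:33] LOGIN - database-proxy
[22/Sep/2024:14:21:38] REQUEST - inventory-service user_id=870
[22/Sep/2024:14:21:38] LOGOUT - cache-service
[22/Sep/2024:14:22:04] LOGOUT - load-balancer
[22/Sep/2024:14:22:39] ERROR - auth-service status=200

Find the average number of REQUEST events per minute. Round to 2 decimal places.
0.57

To calculate the rate:

1. Count total REQUEST events: 13
2. Total time period: 23 minutes
3. Rate = 13 / 23 = 0.57 events per minute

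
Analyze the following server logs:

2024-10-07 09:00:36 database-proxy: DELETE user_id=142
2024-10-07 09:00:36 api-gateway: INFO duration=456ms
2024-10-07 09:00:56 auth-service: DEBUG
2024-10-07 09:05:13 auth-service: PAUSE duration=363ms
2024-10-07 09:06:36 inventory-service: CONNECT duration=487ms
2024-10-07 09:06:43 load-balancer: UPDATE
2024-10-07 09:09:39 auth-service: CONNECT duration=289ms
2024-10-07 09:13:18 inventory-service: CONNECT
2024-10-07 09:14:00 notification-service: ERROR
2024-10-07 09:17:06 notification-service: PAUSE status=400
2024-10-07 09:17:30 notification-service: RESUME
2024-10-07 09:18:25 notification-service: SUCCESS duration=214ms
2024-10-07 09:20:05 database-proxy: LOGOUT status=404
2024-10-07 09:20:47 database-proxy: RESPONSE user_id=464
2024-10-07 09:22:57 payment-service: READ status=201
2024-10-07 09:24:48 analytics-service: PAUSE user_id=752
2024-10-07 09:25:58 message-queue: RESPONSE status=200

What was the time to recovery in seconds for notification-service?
265

To calculate recovery time:

1. Find ERROR event for notification-service: 2024-10-07 09:14:00
2. Find next SUCCESS event for notification-service: 2024-10-07 09:18:25
3. Recovery time: 2024-10-07 09:18:25 - 2024-10-07 09:14:00 = 265 seconds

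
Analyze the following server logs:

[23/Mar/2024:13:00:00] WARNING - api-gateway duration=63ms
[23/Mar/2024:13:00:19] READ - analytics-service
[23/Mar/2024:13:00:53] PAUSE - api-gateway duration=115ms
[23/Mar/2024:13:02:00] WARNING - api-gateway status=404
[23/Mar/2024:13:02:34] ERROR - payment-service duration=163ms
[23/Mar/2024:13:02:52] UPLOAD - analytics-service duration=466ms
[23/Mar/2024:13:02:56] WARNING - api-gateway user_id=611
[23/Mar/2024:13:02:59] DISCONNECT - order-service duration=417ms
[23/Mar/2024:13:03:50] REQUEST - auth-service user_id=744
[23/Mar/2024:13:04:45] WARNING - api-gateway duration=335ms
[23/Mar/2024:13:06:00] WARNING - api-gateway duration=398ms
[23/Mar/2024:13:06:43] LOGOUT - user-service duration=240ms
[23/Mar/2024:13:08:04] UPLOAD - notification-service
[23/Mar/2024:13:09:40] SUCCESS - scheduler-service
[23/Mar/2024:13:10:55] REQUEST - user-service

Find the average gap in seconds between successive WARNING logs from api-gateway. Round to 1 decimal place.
90.0

To calculate average interval:

1. Find all WARNING events for api-gateway in order
2. Calculate time gaps between consecutive events
3. Compute mean of gaps: 360 / 4 = 90.0 seconds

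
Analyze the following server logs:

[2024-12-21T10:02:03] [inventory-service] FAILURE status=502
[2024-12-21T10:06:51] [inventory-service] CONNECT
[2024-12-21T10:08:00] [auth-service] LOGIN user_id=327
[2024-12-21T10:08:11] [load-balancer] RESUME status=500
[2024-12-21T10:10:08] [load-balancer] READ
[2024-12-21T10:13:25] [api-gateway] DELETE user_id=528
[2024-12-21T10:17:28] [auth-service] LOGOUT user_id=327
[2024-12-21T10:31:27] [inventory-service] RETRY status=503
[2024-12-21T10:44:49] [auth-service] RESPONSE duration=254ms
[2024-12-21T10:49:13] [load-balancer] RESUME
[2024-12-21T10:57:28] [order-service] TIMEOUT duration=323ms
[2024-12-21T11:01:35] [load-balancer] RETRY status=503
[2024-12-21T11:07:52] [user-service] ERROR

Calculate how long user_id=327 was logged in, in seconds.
568

To calculate session duration:

1. Find LOGIN event for user_id=327: 2024-12-21T10:08:00
2. Find LOGOUT event for user_id=327: 2024-12-21T10:17:28
3. Session duration: 2024-12-21T10:17:28 - 2024-12-21T10:08:00 = 568 seconds (9 minutes)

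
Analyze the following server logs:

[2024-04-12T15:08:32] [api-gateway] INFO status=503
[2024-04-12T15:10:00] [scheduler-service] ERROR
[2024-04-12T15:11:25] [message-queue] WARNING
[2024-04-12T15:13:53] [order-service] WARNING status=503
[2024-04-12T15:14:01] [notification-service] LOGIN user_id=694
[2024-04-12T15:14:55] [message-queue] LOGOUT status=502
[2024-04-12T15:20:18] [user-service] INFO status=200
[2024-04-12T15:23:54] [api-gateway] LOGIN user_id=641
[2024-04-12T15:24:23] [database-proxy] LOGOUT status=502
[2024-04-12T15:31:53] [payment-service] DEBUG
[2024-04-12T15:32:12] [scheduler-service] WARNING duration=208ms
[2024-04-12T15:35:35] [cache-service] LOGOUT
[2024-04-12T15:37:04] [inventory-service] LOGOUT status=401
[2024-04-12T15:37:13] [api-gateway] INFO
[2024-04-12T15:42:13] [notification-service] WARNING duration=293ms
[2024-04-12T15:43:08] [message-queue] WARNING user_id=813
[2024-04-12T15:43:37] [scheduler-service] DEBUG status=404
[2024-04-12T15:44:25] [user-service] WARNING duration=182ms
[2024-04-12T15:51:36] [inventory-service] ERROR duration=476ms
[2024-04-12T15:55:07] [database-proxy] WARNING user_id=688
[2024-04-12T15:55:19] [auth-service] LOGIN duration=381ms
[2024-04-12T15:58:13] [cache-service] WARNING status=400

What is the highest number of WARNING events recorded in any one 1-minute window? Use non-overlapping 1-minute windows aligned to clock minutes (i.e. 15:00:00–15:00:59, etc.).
1

To find the burst window:

1. Divide the log period into non-overlapping 1-minute windows starting at 15:00
2. Count WARNING events in each window
3. Find the window with maximum count
4. Maximum events in a window: 1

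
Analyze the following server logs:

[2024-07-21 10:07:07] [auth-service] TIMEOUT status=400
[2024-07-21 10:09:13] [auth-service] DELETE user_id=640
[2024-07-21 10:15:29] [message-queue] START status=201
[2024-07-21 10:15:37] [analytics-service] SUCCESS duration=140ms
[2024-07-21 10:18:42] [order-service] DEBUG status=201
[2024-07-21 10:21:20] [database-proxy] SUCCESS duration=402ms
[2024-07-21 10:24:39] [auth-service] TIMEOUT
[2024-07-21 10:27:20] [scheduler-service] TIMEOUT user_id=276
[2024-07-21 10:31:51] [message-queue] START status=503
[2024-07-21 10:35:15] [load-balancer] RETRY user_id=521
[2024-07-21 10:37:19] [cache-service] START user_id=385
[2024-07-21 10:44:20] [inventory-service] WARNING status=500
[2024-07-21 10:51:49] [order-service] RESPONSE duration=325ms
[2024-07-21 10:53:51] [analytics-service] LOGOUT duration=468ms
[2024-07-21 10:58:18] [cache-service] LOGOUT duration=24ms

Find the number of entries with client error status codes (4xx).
1

To find matching entries:

1. Pattern to match: client error status codes (4xx)
2. Scan each log entry for the pattern
3. Count matches: 1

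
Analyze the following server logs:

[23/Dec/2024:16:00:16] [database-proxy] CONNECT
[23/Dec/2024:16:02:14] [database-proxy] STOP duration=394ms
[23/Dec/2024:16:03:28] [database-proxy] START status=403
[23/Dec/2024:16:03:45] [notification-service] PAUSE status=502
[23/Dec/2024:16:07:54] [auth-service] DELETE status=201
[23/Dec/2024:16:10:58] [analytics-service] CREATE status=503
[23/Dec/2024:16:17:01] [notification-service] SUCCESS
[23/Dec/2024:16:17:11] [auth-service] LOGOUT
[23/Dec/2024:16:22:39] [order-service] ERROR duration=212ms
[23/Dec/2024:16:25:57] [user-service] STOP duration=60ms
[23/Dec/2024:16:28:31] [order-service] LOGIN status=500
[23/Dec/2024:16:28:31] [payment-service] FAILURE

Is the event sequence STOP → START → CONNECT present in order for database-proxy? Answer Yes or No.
No

To verify sequence order:

1. Find all events in sequence STOP → START → CONNECT for database-proxy
2. Extract their timestamps
3. Check if timestamps are in ascending order
4. Result: No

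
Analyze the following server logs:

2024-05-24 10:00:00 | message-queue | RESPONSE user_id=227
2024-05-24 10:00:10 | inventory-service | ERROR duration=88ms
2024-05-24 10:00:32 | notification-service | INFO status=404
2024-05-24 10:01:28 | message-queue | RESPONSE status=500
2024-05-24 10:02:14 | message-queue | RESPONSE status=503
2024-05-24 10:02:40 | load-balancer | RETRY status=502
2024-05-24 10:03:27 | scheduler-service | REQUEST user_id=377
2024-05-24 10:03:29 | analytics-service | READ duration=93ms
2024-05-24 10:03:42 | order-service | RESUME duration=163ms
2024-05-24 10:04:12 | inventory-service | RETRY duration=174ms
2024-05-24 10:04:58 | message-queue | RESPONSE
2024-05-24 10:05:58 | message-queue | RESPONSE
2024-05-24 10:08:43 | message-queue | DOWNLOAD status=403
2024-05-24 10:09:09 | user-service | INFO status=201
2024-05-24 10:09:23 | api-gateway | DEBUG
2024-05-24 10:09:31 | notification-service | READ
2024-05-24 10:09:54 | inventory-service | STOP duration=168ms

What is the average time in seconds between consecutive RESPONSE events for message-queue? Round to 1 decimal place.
89.5

To calculate average interval:

1. Find all RESPONSE events for message-queue in order
2. Calculate time gaps between consecutive events
3. Compute mean of gaps: 358 / 4 = 89.5 seconds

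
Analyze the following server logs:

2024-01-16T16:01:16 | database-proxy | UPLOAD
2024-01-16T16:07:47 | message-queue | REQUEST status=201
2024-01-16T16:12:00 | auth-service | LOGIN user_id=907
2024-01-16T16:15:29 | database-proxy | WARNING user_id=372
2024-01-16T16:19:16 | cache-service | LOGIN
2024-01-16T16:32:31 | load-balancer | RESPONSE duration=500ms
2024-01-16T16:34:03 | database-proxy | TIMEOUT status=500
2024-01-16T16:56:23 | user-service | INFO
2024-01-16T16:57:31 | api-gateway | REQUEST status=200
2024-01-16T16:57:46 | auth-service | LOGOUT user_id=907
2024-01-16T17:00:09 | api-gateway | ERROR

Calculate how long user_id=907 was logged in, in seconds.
2746

To calculate session duration:

1. Find LOGIN event for user_id=907: 2024-01-16T16:12:00
2. Find LOGOUT event for user_id=907: 2024-01-16T16:57:46
3. Session duration: 2024-01-16T16:57:46 - 2024-01-16T16:12:00 = 2746 seconds (45 minutes)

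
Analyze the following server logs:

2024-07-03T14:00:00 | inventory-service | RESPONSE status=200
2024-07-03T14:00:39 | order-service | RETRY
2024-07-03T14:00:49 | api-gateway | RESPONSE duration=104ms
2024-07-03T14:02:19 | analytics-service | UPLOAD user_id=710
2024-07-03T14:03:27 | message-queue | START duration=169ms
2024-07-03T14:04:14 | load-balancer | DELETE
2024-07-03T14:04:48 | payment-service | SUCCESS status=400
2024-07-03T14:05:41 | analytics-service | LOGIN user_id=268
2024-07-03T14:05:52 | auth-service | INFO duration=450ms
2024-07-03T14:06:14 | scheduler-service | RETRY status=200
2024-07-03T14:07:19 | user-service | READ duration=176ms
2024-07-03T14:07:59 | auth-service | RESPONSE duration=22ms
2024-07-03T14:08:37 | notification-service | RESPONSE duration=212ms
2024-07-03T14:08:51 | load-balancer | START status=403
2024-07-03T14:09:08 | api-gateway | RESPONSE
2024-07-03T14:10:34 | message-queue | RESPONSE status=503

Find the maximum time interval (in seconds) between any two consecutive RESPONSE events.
430

To find the longest gap:

1. Extract all RESPONSE events in chronological order
2. Calculate time differences between consecutive events
3. Find the maximum difference
4. Longest gap: 430 seconds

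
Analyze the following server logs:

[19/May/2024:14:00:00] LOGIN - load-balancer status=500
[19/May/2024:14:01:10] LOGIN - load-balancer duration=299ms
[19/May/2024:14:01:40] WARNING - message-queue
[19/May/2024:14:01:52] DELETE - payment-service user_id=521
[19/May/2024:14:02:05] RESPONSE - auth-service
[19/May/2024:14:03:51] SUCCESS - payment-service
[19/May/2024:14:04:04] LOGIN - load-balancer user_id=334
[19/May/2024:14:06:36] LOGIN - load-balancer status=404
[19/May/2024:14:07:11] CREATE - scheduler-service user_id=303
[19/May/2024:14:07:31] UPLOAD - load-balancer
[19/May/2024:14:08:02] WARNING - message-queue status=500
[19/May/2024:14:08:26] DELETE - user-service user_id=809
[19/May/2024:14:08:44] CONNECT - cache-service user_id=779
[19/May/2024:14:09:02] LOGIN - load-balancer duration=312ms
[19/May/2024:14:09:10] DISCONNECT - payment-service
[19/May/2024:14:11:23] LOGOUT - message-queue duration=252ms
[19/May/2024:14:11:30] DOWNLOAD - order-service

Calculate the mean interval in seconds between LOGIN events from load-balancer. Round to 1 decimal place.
135.5

To calculate average interval:

1. Find all LOGIN events for load-balancer in order
2. Calculate time gaps between consecutive events
3. Compute mean of gaps: 542 / 4 = 135.5 seconds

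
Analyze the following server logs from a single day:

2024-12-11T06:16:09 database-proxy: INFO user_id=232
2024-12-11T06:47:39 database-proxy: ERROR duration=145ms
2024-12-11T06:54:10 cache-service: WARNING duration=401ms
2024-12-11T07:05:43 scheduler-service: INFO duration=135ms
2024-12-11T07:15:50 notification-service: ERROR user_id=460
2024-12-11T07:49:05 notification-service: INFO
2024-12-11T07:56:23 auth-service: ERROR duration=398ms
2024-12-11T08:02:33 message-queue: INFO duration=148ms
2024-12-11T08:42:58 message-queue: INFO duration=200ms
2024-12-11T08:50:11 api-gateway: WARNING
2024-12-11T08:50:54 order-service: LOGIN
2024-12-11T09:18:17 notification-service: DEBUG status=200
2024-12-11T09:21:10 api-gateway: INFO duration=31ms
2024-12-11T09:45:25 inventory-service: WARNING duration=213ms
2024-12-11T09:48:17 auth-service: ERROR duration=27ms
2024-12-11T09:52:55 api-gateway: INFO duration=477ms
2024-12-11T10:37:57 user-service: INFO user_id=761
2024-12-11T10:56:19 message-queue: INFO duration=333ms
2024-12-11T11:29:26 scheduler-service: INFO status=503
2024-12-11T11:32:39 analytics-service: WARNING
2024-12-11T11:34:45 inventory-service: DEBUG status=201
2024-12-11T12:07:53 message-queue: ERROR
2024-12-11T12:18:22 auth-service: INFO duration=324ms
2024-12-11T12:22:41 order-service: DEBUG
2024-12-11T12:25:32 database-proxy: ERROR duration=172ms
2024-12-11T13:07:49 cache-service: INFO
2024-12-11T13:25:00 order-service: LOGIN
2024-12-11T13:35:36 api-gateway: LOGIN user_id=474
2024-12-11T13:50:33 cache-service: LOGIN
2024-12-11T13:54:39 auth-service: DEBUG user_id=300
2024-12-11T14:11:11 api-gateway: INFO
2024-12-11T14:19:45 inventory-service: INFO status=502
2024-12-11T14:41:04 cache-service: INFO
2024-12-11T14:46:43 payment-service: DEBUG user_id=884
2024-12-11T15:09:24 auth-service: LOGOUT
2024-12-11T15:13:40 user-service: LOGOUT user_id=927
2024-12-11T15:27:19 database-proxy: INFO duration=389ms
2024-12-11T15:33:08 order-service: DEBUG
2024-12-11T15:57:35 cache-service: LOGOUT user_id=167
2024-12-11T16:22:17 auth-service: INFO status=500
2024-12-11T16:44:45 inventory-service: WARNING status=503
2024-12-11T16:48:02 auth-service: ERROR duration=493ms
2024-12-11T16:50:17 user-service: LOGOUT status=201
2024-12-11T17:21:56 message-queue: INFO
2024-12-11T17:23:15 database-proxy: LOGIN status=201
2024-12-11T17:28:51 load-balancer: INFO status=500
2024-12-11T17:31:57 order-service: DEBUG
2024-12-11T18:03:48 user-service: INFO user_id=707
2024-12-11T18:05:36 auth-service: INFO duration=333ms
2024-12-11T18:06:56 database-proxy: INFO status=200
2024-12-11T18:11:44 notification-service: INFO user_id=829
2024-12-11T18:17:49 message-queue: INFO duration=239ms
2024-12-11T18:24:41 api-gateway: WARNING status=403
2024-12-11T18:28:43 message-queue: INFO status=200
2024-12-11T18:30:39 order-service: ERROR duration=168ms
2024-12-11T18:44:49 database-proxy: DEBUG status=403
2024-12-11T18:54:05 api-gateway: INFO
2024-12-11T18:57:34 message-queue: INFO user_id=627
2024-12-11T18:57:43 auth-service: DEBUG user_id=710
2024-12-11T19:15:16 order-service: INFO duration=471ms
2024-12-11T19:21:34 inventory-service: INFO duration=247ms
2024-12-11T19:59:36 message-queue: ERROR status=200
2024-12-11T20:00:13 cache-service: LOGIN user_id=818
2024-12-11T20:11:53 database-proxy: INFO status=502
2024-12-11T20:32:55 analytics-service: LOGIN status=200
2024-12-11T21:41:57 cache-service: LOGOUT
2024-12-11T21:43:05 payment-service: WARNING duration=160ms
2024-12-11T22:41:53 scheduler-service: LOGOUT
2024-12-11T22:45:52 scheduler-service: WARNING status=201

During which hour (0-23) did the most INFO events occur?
18

To find the peak hour:

1. Group all INFO events by hour
2. Count events in each hour
3. Find hour with maximum count
4. Peak hour: 18 (with 8 events)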